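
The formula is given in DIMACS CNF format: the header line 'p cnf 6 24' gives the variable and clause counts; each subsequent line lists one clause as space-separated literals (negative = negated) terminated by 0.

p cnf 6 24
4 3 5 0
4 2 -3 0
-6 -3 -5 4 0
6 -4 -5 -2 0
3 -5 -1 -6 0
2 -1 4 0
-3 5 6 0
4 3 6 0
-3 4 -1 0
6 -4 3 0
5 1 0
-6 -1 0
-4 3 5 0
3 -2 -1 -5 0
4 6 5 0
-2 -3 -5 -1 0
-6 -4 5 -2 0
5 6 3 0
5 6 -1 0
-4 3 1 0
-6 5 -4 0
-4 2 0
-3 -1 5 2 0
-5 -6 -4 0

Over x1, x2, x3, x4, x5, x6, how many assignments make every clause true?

3

There are 2^6 = 64 truth assignments over (x1, x2, x3, x4, x5, x6).
Split on x4. With x4 = True, the clauses containing x4 are satisfied and ¬x4 drops from the rest; 0 of the 2^5 = 32 assignments to the other variables satisfy what remains.
With x4 = False, by the same count on the reduced clause set, 3 assignments work.
Total: 0 + 3 = 3.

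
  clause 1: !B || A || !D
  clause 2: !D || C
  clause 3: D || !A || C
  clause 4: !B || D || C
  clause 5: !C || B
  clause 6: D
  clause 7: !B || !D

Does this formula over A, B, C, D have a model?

No, unsatisfiable

The clause (D) is unit, so D = true.
The clause (C) is unit, so C = true.
The clause (B) is unit, so B = true.
That conflicts with the unit clause (!B).
No assignment satisfies every clause.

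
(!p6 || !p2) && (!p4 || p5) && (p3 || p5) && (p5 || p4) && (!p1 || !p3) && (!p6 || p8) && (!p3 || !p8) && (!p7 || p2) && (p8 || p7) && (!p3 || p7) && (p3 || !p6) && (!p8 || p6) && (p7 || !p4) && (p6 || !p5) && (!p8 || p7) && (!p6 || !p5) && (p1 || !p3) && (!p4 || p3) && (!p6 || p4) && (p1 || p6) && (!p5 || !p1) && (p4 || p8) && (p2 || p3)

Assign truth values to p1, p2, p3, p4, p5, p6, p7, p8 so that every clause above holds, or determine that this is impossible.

UNSATISFIABLE

Branch on p6: set p6 = false.
(!p8) alone gives p8 = false.
(p7) alone gives p7 = true.
(p2) alone gives p2 = true.
(!p5) alone gives p5 = false.
(!p4) alone gives p4 = false.
But (p4) is also a unit clause — contradiction.
Backtrack on p6: now try p6 = true.
(!p2) alone gives p2 = false.
(p8) alone gives p8 = true.
(!p3) alone gives p3 = false.
But (p3) is also a unit clause — contradiction.
Both values of p6 lead to a conflict.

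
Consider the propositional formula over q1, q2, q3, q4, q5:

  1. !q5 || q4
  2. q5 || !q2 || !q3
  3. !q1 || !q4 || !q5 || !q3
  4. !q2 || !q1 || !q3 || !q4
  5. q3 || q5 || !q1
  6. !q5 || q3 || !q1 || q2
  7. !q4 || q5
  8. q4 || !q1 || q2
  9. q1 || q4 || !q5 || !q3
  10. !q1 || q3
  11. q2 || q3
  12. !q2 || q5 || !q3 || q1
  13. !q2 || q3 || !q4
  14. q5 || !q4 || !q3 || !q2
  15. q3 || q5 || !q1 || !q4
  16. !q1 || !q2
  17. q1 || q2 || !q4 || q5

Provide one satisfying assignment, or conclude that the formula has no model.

q1=false, q2=false, q3=true, q4=true, q5=true

Suppose q5 = true.
(q4) alone gives q4 = true.
Suppose q1 = false.
Suppose q2 = false.
(q3) alone gives q3 = true.
All clauses are satisfied.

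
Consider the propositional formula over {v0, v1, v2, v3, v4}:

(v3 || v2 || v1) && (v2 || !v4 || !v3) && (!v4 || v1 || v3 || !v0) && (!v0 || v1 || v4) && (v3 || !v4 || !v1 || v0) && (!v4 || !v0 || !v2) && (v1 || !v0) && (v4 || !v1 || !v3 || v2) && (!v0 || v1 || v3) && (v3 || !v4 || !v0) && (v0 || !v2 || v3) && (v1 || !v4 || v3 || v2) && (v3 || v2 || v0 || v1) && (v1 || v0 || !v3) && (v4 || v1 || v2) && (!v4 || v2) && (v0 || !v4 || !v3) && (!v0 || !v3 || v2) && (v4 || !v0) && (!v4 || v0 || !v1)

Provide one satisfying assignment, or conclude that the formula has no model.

Case v1 = true:
Case v4 = false:
Unit clause (!v0) forces v0 = false.
Case v3 = false:
Unit clause (!v2) forces v2 = false.
This assignment satisfies each clause.

v0 ↦ false, v1 ↦ true, v2 ↦ false, v3 ↦ false, v4 ↦ false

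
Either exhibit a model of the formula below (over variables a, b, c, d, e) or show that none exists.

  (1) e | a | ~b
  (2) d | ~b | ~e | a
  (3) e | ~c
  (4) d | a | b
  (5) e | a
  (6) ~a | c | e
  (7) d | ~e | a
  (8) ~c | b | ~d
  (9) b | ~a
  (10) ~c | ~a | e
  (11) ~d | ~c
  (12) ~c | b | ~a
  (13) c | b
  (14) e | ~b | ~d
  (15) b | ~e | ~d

a: 1; b: 1; c: 0; d: 0; e: 1

Branch on e: set e = 1.
Branch on d: set d = 0.
The clause (a) is unit, so a = 1.
The clause (b) is unit, so b = 1.
No clause remains; c is free.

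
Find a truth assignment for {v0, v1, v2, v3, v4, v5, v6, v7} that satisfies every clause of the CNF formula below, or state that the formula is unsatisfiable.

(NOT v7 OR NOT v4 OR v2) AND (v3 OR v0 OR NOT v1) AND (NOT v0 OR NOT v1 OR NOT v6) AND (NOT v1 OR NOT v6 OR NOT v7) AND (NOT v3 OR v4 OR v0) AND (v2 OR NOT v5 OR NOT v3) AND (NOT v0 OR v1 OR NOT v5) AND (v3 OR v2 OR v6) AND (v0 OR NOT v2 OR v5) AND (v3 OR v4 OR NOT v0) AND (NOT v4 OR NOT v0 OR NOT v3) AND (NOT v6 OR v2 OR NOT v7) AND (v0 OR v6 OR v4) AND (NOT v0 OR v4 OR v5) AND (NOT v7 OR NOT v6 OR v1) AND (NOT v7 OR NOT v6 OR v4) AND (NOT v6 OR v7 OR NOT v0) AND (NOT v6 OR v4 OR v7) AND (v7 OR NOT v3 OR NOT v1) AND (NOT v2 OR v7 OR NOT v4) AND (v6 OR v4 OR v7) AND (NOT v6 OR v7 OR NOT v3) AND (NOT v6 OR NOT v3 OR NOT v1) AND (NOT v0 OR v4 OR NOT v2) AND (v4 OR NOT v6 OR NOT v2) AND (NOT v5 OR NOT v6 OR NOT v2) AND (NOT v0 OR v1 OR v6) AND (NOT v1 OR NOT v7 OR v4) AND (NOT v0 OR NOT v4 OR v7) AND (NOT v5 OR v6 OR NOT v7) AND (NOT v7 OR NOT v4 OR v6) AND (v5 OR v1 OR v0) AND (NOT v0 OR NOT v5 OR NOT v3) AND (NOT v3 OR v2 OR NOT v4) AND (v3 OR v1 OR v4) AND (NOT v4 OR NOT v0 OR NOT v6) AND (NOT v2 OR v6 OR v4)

Branch on v7: set v7 = false.
Branch on v6: set v6 = true.
From the singleton clause (NOT v0), v0 = false.
From the singleton clause (v4), v4 = true.
From the singleton clause (NOT v2), v2 = false.
From the singleton clause (NOT v3), v3 = false.
From the singleton clause (NOT v1), v1 = false.
From the singleton clause (v5), v5 = true.
Every clause now holds.

v0 ↦ false, v1 ↦ false, v2 ↦ false, v3 ↦ false, v4 ↦ true, v5 ↦ true, v6 ↦ true, v7 ↦ false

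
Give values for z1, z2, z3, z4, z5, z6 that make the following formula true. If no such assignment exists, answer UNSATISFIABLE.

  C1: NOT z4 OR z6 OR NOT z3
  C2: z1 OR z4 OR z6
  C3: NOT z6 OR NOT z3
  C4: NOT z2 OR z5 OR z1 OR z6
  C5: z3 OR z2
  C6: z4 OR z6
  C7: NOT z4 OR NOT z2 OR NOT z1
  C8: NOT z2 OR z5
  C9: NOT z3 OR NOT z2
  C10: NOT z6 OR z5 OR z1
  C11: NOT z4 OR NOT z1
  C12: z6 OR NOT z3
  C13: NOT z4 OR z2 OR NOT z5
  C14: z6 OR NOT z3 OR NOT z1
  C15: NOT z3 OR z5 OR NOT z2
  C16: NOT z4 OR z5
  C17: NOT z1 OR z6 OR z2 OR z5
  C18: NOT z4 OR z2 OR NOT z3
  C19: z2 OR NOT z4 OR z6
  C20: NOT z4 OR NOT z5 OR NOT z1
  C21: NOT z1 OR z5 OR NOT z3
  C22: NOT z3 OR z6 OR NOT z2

Try z6 = true.
From the singleton clause (NOT z3), z3 = false.
From the singleton clause (z2), z2 = true.
From the singleton clause (z5), z5 = true.
Try z4 = false.
All clauses hold; z1 can take either value.

z1=false; z2=true; z3=false; z4=false; z5=true; z6=true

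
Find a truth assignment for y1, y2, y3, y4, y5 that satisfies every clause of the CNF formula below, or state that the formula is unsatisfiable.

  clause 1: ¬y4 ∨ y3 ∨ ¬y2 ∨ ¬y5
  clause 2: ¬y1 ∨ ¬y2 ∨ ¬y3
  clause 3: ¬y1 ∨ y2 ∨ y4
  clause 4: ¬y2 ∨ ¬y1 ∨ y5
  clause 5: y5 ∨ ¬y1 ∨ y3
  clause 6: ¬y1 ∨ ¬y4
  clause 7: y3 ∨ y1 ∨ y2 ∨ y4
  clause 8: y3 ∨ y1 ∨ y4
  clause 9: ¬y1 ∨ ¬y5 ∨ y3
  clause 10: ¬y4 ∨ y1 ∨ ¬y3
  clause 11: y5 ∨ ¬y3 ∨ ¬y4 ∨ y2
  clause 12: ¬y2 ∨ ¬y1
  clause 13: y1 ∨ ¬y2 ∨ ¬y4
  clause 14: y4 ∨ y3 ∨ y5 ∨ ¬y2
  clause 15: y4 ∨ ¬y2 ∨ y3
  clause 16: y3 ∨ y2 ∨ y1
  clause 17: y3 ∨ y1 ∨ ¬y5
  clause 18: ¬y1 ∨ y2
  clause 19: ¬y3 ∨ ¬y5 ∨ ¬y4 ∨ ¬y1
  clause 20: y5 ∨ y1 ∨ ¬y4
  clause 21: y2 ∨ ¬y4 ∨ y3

Branch on y1: set y1 = False.
Branch on y3: set y3 = True.
The clause (¬y4) is unit, so y4 = False.
Every clause is now satisfied; y2, y5 are unconstrained.

y1 ↦ False,  y2 ↦ True,  y3 ↦ True,  y4 ↦ False,  y5 ↦ False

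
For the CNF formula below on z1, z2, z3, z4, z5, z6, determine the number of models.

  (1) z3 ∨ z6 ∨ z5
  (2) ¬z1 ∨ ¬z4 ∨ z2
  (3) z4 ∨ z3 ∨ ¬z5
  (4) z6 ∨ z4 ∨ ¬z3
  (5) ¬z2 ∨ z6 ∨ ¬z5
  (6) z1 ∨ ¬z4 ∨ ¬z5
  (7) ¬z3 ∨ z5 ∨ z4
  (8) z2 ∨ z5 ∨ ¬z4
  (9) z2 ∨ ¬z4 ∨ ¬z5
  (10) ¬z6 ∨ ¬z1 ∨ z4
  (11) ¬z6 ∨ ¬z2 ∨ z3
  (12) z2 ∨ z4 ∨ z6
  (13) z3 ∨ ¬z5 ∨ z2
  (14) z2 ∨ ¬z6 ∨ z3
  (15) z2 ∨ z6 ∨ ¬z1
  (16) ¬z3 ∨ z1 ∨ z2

There are 2^6 = 64 truth assignments over (z1, z2, z3, z4, z5, z6).
Split on z5. With z5 = True, the clauses containing z5 are satisfied and ¬z5 drops from the rest; 2 of the 2^5 = 32 assignments to the other variables satisfy what remains.
With z5 = False, by the same count on the reduced clause set, 4 assignments work.
Total: 2 + 4 = 6.

6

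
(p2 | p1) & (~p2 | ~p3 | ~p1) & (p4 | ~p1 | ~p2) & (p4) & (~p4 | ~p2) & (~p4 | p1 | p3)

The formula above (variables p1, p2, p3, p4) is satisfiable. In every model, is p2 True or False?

False

Suppose p2 = 1.
Unit clause (p4) forces p4 = 1.
That conflicts with the unit clause (~p4).
So every satisfying assignment has p2 = False.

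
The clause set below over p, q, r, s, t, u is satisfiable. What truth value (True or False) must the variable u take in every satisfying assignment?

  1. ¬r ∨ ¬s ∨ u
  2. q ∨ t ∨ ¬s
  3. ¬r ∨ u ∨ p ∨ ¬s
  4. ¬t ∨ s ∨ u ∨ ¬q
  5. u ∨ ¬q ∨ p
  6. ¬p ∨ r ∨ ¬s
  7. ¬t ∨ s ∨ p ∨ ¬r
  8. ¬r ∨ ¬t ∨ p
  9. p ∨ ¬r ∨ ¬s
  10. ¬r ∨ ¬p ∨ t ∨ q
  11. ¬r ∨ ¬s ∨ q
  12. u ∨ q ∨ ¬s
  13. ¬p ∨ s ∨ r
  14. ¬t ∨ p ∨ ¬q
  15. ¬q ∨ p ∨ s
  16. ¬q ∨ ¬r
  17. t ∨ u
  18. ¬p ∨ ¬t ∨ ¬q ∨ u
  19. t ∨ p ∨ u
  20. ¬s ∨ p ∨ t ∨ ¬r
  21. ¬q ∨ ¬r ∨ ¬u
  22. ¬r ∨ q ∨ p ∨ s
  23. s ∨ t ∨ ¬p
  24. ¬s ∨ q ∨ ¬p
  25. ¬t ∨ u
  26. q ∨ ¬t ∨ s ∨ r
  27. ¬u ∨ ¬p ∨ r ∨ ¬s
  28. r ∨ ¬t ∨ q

True

Suppose u = False.
From the singleton clause (t), t = True.
Now (¬t) is unsatisfied and unit — conflict.
So every satisfying assignment has u = True.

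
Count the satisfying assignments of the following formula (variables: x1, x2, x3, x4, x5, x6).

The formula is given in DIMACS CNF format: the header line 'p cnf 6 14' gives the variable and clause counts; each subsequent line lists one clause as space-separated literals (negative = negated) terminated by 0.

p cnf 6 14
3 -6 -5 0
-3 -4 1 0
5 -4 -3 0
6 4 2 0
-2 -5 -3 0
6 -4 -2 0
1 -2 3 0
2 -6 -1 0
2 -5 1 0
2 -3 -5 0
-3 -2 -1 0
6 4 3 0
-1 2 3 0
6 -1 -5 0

8

There are 2^6 = 64 truth assignments over (x1, x2, x3, x4, x5, x6).
Split on x2. With x2 = True, the clauses containing x2 are satisfied and ¬x2 drops from the rest; 4 of the 2^5 = 32 assignments to the other variables satisfy what remains.
With x2 = False, by the same count on the reduced clause set, 4 assignments work.
Total: 4 + 4 = 8.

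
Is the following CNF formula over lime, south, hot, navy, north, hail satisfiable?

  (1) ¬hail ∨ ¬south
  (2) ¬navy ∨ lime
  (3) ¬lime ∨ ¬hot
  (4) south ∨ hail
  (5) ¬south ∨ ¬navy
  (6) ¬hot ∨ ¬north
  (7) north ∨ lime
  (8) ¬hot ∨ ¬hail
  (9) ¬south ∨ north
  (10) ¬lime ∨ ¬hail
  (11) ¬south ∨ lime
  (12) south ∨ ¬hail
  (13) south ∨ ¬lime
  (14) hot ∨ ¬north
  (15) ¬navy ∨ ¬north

Branch on hail: set hail = False.
From the singleton clause (south), south = True.
From the singleton clause (¬navy), navy = False.
From the singleton clause (north), north = True.
From the singleton clause (¬hot), hot = False.
Now (hot) is unsatisfied and unit — conflict.
Undo hail and try hail = True.
From the singleton clause (¬south), south = False.
Now (south) is unsatisfied and unit — conflict.
Either choice for hail ends in contradiction.
No assignment satisfies every clause.

Unsatisfiable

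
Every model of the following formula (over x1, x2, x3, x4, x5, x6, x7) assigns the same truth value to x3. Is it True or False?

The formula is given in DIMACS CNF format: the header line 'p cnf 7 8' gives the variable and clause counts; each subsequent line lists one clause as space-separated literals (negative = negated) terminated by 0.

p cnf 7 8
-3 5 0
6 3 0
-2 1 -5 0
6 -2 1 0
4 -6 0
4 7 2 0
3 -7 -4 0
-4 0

True

Suppose x3 = False.
(x6) alone gives x6 = True.
(x4) alone gives x4 = True.
But (¬x4) is also a unit clause — contradiction.
So every satisfying assignment has x3 = True.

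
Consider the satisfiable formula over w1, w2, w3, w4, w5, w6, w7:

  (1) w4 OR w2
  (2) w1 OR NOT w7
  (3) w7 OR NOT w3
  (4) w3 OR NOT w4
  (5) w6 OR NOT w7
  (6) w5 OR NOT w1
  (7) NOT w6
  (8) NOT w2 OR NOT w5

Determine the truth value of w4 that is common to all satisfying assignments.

Suppose w4 = true.
The clause (w3) is unit, so w3 = true.
The clause (w7) is unit, so w7 = true.
The clause (w1) is unit, so w1 = true.
The clause (w6) is unit, so w6 = true.
Now (NOT w6) is unsatisfied and unit — conflict.
So every satisfying assignment has w4 = False.

False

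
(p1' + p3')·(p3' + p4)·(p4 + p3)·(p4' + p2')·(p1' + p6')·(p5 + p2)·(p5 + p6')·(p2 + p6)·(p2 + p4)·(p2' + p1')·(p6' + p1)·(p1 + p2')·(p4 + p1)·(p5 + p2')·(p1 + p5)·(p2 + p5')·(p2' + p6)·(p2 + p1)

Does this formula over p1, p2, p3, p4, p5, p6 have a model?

No, unsatisfiable

Case p1 = 0:
From the singleton clause (p6'), p6 = 0.
From the singleton clause (p2), p2 = 1.
That conflicts with the unit clause (p2').
So p1 must be the other value — set p1 = 1.
From the singleton clause (p3'), p3 = 0.
From the singleton clause (p4), p4 = 1.
From the singleton clause (p2'), p2 = 0.
From the singleton clause (p6'), p6 = 0.
That conflicts with the unit clause (p6).
Either choice for p1 ends in contradiction.
No assignment satisfies every clause.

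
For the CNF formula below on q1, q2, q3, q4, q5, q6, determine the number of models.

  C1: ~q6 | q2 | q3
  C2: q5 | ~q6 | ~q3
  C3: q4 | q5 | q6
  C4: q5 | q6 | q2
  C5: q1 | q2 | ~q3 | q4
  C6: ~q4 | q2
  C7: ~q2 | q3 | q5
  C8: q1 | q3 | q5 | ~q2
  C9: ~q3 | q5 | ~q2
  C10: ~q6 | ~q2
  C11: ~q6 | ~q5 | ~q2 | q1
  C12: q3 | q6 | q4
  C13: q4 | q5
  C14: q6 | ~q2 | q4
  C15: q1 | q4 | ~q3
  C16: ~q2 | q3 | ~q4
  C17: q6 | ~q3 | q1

There are 2^6 = 64 truth assignments over (q1, q2, q3, q4, q5, q6).
Split on q5. With q5 = 1, the clauses containing q5 are satisfied and ~q5 drops from the rest; 3 of the 2^5 = 32 assignments to the other variables satisfy what remains.
With q5 = 0, by the same count on the reduced clause set, 0 assignments work.
(One model: q1=T, q2=F, q3=T, q4=F, q5=T, q6=F.)
Total: 3 + 0 = 3.

3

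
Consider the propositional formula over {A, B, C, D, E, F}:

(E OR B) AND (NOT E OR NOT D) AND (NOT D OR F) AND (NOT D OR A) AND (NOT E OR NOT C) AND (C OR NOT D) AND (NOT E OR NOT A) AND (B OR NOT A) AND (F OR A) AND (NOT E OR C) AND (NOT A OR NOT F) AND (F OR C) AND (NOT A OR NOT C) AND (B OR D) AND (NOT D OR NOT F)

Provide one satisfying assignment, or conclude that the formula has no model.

A: false, B: true, C: true, D: false, E: false, F: true

Case E = false:
From the singleton clause (B), B = true.
Case D = false:
Case F = true:
From the singleton clause (NOT A), A = false.
Every clause is now satisfied; C is unconstrained.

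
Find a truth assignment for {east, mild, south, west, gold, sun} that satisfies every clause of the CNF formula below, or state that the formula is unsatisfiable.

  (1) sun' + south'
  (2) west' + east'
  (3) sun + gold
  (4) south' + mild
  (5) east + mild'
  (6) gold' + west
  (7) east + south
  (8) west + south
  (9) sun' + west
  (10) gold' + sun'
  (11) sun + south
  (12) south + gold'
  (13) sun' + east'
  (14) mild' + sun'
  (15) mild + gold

UNSATISFIABLE

Branch on sun: set sun = 0.
From the singleton clause (gold), gold = 1.
From the singleton clause (west), west = 1.
From the singleton clause (east'), east = 0.
From the singleton clause (mild'), mild = 0.
From the singleton clause (south'), south = 0.
But (south) is also a unit clause — contradiction.
That branch fails; take sun = 1 instead.
From the singleton clause (south'), south = 0.
From the singleton clause (east), east = 1.
But (east') is also a unit clause — contradiction.
Neither sun = 1 nor sun = 0 works.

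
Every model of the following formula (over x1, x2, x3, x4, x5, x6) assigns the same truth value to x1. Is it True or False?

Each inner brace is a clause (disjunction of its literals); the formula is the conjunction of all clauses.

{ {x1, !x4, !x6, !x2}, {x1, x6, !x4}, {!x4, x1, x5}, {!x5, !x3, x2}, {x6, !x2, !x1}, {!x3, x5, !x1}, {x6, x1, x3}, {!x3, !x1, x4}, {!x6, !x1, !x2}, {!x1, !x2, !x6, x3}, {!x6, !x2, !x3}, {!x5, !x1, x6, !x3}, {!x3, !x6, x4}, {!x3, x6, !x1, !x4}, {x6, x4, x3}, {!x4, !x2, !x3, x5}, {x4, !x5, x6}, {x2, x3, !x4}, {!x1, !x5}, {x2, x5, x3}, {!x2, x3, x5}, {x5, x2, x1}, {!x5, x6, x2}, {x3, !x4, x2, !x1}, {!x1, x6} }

False

Suppose x1 = true.
From the singleton clause (!x5), x5 = false.
From the singleton clause (!x3), x3 = false.
From the singleton clause (x2), x2 = true.
That conflicts with the unit clause (!x2).
So every satisfying assignment has x1 = False.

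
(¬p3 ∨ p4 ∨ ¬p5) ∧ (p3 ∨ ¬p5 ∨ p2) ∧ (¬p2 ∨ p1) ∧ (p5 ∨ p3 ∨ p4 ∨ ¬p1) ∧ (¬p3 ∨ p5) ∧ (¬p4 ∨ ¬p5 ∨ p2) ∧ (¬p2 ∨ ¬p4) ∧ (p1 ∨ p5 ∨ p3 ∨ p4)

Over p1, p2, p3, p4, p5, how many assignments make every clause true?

There are 2^5 = 32 truth assignments over (p1, p2, p3, p4, p5).
Split on p1. With p1 = True, the clauses containing p1 are satisfied and ¬p1 drops from the rest; 2 of the 2^4 = 16 assignments to the other variables satisfy what remains.
With p1 = False, by the same count on the reduced clause set, 1 assignment works.
Total: 2 + 1 = 3.

3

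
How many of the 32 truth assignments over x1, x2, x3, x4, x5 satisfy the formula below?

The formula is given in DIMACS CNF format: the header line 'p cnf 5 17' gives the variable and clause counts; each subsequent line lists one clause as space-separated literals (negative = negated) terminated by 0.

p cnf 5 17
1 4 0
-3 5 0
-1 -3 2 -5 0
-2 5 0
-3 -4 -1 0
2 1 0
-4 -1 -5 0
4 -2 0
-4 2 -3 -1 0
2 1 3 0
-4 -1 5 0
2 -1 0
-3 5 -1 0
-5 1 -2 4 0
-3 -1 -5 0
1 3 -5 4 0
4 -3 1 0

There are 2^5 = 32 truth assignments over (x1, x2, x3, x4, x5).
Split on x4. With x4 = True, the clauses containing x4 are satisfied and ¬x4 drops from the rest; 2 of the 2^4 = 16 assignments to the other variables satisfy what remains.
With x4 = False, by the same count on the reduced clause set, 0 assignments work.
(One model: x1=F, x2=T, x3=F, x4=T, x5=T.)
Total: 2 + 0 = 2.

2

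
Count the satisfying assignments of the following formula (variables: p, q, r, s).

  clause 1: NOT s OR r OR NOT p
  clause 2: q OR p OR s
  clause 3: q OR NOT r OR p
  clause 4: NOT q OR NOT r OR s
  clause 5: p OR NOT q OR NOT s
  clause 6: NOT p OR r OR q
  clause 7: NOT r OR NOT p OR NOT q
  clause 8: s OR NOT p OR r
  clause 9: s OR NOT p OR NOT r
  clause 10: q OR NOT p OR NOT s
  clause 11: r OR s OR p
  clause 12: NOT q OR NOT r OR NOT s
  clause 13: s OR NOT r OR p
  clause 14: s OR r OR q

1

There are 2^4 = 16 truth assignments over (p, q, r, s).
Check each against the 14 clauses (columns in the order p, q, r, s):
  F F F F  ✗ fails (q OR p OR s)
  F F F T  ✓ satisfies all
  F F T F  ✗ fails (q OR p OR s)
  F F T T  ✗ fails (q OR NOT r OR p)
  F T F F  ✗ fails (r OR s OR p)
  F T F T  ✗ fails (p OR NOT q OR NOT s)
  F T T F  ✗ fails (NOT q OR NOT r OR s)
  F T T T  ✗ fails (p OR NOT q OR NOT s)
  T F F F  ✗ fails (NOT p OR r OR q)
  T F F T  ✗ fails (NOT s OR r OR NOT p)
  T F T F  ✗ fails (s OR NOT p OR NOT r)
  T F T T  ✗ fails (q OR NOT p OR NOT s)
  T T F F  ✗ fails (s OR NOT p OR r)
  T T F T  ✗ fails (NOT s OR r OR NOT p)
  T T T F  ✗ fails (NOT q OR NOT r OR s)
  T T T T  ✗ fails (NOT r OR NOT p OR NOT q)
1 of the 16 rows is a model.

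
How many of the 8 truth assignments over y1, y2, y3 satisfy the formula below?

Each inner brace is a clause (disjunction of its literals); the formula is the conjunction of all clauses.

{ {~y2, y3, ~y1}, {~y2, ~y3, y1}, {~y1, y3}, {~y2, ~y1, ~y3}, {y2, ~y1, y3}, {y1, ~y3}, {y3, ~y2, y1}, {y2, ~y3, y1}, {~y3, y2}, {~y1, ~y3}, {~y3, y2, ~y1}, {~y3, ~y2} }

1

There are 2^3 = 8 truth assignments over (y1, y2, y3).
Check each against the 12 clauses (columns in the order y1, y2, y3):
  F F F  ✓ satisfies all
  F F T  ✗ fails (y1 | ~y3)
  F T F  ✗ fails (y3 | ~y2 | y1)
  F T T  ✗ fails (~y2 | ~y3 | y1)
  T F F  ✗ fails (~y1 | y3)
  T F T  ✗ fails (~y3 | y2)
  T T F  ✗ fails (~y2 | y3 | ~y1)
  T T T  ✗ fails (~y2 | ~y1 | ~y3)
1 of the 8 rows is a model.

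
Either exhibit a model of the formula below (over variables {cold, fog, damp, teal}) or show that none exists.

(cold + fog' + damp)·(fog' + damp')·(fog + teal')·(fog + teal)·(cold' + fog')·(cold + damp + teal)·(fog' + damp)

Suppose fog = 0.
Unit clause (teal') forces teal = 0.
That conflicts with the unit clause (teal).
Undo fog and try fog = 1.
Unit clause (damp') forces damp = 0.
That conflicts with the unit clause (damp).
Neither fog = 1 nor fog = 0 works.

UNSATISFIABLE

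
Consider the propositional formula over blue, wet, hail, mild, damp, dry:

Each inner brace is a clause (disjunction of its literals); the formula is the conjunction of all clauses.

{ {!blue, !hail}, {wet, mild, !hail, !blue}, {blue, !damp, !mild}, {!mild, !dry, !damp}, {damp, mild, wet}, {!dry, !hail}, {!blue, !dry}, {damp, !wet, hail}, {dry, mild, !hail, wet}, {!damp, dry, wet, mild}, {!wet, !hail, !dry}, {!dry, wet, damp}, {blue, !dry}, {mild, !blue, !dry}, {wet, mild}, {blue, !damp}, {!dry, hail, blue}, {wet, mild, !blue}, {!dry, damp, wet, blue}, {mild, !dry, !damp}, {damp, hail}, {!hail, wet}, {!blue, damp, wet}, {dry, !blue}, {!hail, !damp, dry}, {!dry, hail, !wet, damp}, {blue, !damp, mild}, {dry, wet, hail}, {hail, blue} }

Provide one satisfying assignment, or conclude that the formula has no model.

Branch on blue: set blue = false.
(!dry) alone gives dry = false.
(!damp) alone gives damp = false.
(hail) alone gives hail = true.
(wet) alone gives wet = true.
All clauses hold; mild can take either value.

blue: false,  wet: true,  hail: true,  mild: false,  damp: false,  dry: false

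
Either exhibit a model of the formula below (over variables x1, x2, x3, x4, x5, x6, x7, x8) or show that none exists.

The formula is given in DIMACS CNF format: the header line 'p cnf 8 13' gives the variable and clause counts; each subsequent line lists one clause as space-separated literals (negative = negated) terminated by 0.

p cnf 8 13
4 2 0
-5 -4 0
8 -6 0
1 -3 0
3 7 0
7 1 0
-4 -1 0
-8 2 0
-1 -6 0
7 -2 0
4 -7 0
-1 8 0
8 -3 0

Suppose x4 = True.
The clause (¬x5) is unit, so x5 = False.
The clause (¬x1) is unit, so x1 = False.
The clause (¬x3) is unit, so x3 = False.
The clause (x7) is unit, so x7 = True.
Suppose x8 = False.
The clause (¬x6) is unit, so x6 = False.
All clauses hold; x2 can take either value.

x1 ↦ False,  x2 ↦ False,  x3 ↦ False,  x4 ↦ True,  x5 ↦ False,  x6 ↦ False,  x7 ↦ True,  x8 ↦ False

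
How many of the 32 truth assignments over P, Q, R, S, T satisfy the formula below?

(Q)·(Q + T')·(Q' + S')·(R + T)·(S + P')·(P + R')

1

There are 2^5 = 32 truth assignments over (P, Q, R, S, T).
Split on T. With T = 1, the clauses containing T are satisfied and T' drops from the rest; 1 of the 2^4 = 16 assignments to the other variables satisfy what remains.
With T = 0, by the same count on the reduced clause set, 0 assignments work.
(One model: P=F, Q=T, R=F, S=F, T=T.)
Total: 1 + 0 = 1.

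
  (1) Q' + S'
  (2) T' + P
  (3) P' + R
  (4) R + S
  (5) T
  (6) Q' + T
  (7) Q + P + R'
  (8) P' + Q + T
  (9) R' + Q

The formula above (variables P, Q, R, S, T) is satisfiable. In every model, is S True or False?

Suppose S = 1.
The clause (Q') is unit, so Q = 0.
The clause (T) is unit, so T = 1.
The clause (P) is unit, so P = 1.
The clause (R) is unit, so R = 1.
But (R') is also a unit clause — contradiction.
So every satisfying assignment has S = False.

False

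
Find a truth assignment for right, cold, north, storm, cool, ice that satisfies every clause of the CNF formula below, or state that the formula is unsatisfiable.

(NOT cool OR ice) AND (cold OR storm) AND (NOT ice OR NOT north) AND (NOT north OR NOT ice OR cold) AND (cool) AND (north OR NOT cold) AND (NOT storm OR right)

right: true,  cold: false,  north: false,  storm: true,  cool: true,  ice: true

Unit clause (cool) forces cool = true.
Unit clause (ice) forces ice = true.
Unit clause (NOT north) forces north = false.
Unit clause (NOT cold) forces cold = false.
Unit clause (storm) forces storm = true.
Unit clause (right) forces right = true.
This assignment satisfies each clause.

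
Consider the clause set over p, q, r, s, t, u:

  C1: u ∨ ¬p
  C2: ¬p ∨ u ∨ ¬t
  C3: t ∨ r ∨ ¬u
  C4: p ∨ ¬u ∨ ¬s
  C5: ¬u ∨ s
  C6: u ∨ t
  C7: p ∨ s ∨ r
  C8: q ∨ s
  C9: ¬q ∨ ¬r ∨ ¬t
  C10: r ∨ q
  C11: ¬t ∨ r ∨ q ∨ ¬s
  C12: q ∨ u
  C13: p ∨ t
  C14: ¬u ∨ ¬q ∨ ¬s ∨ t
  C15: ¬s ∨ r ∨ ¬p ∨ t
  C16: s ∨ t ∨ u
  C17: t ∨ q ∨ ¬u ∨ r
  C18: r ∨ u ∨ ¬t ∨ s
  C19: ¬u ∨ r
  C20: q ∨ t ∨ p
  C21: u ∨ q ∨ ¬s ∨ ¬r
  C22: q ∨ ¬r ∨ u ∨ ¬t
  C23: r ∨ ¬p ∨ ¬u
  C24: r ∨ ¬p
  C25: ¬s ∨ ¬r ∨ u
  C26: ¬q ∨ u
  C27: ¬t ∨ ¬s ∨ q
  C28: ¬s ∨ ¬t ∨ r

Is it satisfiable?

Suppose u = True.
The clause (s) is unit, so s = True.
The clause (p) is unit, so p = True.
The clause (r) is unit, so r = True.
Suppose q = False.
The clause (¬t) is unit, so t = False.
All clauses are satisfied.
A satisfying assignment: p: True,  q: False,  r: True,  s: True,  t: False,  u: True.

Yes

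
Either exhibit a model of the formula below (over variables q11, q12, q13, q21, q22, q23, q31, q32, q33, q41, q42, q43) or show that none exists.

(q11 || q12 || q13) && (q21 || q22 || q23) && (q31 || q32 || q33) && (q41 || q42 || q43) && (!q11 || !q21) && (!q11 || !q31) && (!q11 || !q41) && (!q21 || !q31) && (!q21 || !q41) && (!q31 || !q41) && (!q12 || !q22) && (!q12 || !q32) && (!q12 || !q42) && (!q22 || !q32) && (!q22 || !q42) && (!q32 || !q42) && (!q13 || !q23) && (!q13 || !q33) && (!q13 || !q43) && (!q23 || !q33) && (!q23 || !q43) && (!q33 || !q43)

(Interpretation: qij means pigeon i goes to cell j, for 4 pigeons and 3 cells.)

Branch on q11: set q11 = false.
Branch on q12: set q12 = true.
The clause (!q22) is unit, so q22 = false.
The clause (!q32) is unit, so q32 = false.
The clause (!q42) is unit, so q42 = false.
Branch on q21: set q21 = true.
The clause (!q31) is unit, so q31 = false.
The clause (q33) is unit, so q33 = true.
The clause (!q41) is unit, so q41 = false.
The clause (q43) is unit, so q43 = true.
Now (!q43) is unsatisfied and unit — conflict.
So q21 must be the other value — set q21 = false.
The clause (q23) is unit, so q23 = true.
The clause (!q13) is unit, so q13 = false.
The clause (!q33) is unit, so q33 = false.
The clause (q31) is unit, so q31 = true.
The clause (!q41) is unit, so q41 = false.
The clause (q43) is unit, so q43 = true.
Now (!q43) is unsatisfied and unit — conflict.
Both values of q21 lead to a conflict.
So q12 must be the other value — set q12 = false.
The clause (q13) is unit, so q13 = true.
The clause (!q23) is unit, so q23 = false.
The clause (!q33) is unit, so q33 = false.
The clause (!q43) is unit, so q43 = false.
Branch on q21: set q21 = true.
The clause (!q31) is unit, so q31 = false.
The clause (q32) is unit, so q32 = true.
The clause (!q41) is unit, so q41 = false.
The clause (q42) is unit, so q42 = true.
Now (!q42) is unsatisfied and unit — conflict.
So q21 must be the other value — set q21 = false.
The clause (q22) is unit, so q22 = true.
The clause (!q32) is unit, so q32 = false.
The clause (q31) is unit, so q31 = true.
The clause (!q41) is unit, so q41 = false.
The clause (q42) is unit, so q42 = true.
Now (!q42) is unsatisfied and unit — conflict.
Both values of q21 lead to a conflict.
Both values of q12 lead to a conflict.
So q11 must be the other value — set q11 = true.
The clause (!q21) is unit, so q21 = false.
The clause (!q31) is unit, so q31 = false.
The clause (!q41) is unit, so q41 = false.
Branch on q22: set q22 = true.
The clause (!q12) is unit, so q12 = false.
The clause (!q32) is unit, so q32 = false.
The clause (q33) is unit, so q33 = true.
The clause (!q42) is unit, so q42 = false.
The clause (q43) is unit, so q43 = true.
Now (!q43) is unsatisfied and unit — conflict.
So q22 must be the other value — set q22 = false.
The clause (q23) is unit, so q23 = true.
The clause (!q13) is unit, so q13 = false.
The clause (!q33) is unit, so q33 = false.
The clause (q32) is unit, so q32 = true.
The clause (!q12) is unit, so q12 = false.
The clause (!q42) is unit, so q42 = false.
The clause (q43) is unit, so q43 = true.
Now (!q43) is unsatisfied and unit — conflict.
Both values of q22 lead to a conflict.
Both values of q11 lead to a conflict.

UNSATISFIABLE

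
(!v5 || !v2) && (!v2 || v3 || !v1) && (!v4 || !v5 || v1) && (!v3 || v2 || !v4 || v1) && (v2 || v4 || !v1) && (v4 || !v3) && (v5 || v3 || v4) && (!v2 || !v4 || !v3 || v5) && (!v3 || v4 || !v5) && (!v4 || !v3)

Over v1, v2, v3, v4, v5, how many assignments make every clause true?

There are 2^5 = 32 truth assignments over (v1, v2, v3, v4, v5).
Split on v1. With v1 = true, the clauses containing v1 are satisfied and !v1 drops from the rest; 2 of the 2^4 = 16 assignments to the other variables satisfy what remains.
With v1 = false, by the same count on the reduced clause set, 3 assignments work.
Total: 2 + 3 = 5.

5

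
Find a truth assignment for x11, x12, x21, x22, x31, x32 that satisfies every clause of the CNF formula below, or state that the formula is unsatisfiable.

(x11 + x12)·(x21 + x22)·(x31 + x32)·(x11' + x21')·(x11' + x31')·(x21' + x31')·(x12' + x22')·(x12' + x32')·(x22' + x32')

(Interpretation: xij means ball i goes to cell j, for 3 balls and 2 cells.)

Case x11 = 1:
(x21') alone gives x21 = 0.
(x22) alone gives x22 = 1.
(x31') alone gives x31 = 0.
(x32) alone gives x32 = 1.
But (x32') is also a unit clause — contradiction.
That branch fails; take x11 = 0 instead.
(x12) alone gives x12 = 1.
(x22') alone gives x22 = 0.
(x21) alone gives x21 = 1.
(x31') alone gives x31 = 0.
(x32) alone gives x32 = 1.
But (x32') is also a unit clause — contradiction.
Neither x11 = 1 nor x11 = 0 works.

UNSATISFIABLE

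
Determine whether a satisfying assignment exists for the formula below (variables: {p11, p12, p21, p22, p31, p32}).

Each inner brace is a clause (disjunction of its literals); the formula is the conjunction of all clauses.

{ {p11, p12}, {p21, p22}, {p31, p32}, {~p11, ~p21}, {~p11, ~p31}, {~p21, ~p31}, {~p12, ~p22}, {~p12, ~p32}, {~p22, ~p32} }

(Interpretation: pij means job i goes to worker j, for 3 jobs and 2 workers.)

Case p11 = 1:
From the singleton clause (~p21), p21 = 0.
From the singleton clause (p22), p22 = 1.
From the singleton clause (~p31), p31 = 0.
From the singleton clause (p32), p32 = 1.
Now (~p32) is unsatisfied and unit — conflict.
Undo p11 and try p11 = 0.
From the singleton clause (p12), p12 = 1.
From the singleton clause (~p22), p22 = 0.
From the singleton clause (p21), p21 = 1.
From the singleton clause (~p31), p31 = 0.
From the singleton clause (p32), p32 = 1.
Now (~p32) is unsatisfied and unit — conflict.
Either choice for p11 ends in contradiction.
No assignment satisfies every clause.

No, unsatisfiable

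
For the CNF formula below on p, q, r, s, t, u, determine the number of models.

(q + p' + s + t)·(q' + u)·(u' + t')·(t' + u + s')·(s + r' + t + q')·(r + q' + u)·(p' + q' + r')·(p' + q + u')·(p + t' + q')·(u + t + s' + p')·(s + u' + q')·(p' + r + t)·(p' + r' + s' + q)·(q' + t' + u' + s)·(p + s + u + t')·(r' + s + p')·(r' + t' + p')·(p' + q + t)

There are 2^6 = 64 truth assignments over (p, q, r, s, t, u).
Split on t. With t = 1, the clauses containing t are satisfied and t' drops from the rest; 1 of the 2^5 = 32 assignments to the other variables satisfy what remains.
With t = 0, by the same count on the reduced clause set, 10 assignments work.
Total: 1 + 10 = 11.

11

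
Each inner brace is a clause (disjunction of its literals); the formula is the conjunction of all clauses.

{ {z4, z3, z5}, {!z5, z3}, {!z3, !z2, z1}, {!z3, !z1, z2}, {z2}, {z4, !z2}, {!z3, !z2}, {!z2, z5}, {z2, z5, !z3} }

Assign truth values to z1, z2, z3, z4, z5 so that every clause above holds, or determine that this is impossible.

UNSATISFIABLE

(z2) alone gives z2 = true.
(z4) alone gives z4 = true.
(!z3) alone gives z3 = false.
(!z5) alone gives z5 = false.
But (z5) is also a unit clause — contradiction.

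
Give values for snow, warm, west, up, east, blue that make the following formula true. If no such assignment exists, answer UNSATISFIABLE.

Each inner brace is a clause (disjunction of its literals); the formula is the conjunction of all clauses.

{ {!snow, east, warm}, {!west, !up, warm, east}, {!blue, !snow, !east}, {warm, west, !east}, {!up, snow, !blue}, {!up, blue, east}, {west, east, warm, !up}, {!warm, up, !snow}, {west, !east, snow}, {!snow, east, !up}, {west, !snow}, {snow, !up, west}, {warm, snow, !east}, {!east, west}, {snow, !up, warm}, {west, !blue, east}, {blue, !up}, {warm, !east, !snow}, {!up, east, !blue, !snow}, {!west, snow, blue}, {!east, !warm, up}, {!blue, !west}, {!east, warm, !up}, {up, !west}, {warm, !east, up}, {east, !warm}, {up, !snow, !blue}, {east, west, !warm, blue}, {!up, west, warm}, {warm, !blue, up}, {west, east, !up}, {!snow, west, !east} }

snow ↦ false, warm ↦ false, west ↦ false, up ↦ false, east ↦ false, blue ↦ false

Try west = false.
(!snow) alone gives snow = false.
(!east) alone gives east = false.
(!up) alone gives up = false.
(!blue) alone gives blue = false.
(!warm) alone gives warm = false.
All clauses are satisfied.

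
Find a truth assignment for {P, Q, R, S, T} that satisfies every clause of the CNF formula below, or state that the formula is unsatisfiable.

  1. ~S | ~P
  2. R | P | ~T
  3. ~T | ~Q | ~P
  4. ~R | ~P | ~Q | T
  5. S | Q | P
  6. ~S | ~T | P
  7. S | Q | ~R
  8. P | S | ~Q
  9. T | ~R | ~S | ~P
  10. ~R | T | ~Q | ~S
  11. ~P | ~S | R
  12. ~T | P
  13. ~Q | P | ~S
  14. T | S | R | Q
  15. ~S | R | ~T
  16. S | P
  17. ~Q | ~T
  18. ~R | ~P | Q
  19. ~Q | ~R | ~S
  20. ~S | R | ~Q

Branch on S: set S = 0.
(P) alone gives P = 1.
Branch on T: set T = 0.
Branch on R: set R = 0.
(Q) alone gives Q = 1.
All clauses are satisfied.

P: 1, Q: 1, R: 0, S: 0, T: 0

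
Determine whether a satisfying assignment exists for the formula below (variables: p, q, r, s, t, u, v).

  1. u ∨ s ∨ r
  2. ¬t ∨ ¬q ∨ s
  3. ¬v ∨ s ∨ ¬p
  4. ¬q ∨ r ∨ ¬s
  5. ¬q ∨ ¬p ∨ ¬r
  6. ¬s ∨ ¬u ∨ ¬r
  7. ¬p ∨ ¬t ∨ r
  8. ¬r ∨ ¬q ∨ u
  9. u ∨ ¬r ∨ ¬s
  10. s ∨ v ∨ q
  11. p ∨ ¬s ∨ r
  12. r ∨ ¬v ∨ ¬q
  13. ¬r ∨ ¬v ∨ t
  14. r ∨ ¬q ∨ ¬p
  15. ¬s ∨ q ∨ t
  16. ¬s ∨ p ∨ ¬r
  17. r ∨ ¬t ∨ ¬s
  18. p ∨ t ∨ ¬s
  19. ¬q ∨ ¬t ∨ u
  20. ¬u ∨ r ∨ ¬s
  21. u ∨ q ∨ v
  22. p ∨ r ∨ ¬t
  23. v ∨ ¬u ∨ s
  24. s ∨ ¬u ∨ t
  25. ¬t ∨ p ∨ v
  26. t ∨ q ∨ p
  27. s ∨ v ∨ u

Suppose u = False.
Suppose s = False.
The clause (r) is unit, so r = True.
The clause (¬q) is unit, so q = False.
The clause (v) is unit, so v = True.
The clause (¬p) is unit, so p = False.
The clause (t) is unit, so t = True.
All clauses are satisfied.
A satisfying assignment: p: False; q: False; r: True; s: False; t: True; u: False; v: True.

Satisfiable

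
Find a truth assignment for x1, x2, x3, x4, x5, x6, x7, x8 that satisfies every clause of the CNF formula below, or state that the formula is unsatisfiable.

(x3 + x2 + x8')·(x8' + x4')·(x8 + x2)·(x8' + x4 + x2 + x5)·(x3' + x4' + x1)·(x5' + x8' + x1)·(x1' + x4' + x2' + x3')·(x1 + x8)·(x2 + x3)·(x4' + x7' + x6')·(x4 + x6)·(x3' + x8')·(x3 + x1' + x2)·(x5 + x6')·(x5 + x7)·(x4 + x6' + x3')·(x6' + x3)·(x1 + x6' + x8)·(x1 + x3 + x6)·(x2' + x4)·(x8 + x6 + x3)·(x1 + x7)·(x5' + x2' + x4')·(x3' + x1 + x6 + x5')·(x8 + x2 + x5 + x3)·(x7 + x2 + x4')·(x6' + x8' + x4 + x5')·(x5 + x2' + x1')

Try x8 = 0.
Unit clause (x2) forces x2 = 1.
Unit clause (x1) forces x1 = 1.
Unit clause (x4) forces x4 = 1.
Unit clause (x3') forces x3 = 0.
Unit clause (x6') forces x6 = 0.
That conflicts with the unit clause (x6).
So x8 must be the other value — set x8 = 1.
Unit clause (x4') forces x4 = 0.
Unit clause (x6) forces x6 = 1.
Unit clause (x3') forces x3 = 0.
That conflicts with the unit clause (x3).
Either choice for x8 ends in contradiction.

UNSATISFIABLE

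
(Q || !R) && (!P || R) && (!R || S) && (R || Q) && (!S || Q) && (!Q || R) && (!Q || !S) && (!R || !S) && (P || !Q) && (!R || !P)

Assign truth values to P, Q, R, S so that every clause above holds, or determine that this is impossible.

UNSATISFIABLE

Suppose Q = true.
From the singleton clause (R), R = true.
From the singleton clause (S), S = true.
Now (!S) is unsatisfied and unit — conflict.
So Q must be the other value — set Q = false.
From the singleton clause (!R), R = false.
Now (R) is unsatisfied and unit — conflict.
Neither Q = true nor Q = false works.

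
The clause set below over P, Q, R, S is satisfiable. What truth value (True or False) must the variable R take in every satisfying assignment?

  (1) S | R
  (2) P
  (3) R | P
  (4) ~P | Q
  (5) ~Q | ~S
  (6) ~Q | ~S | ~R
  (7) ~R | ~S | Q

True

Suppose R = 0.
From the singleton clause (S), S = 1.
From the singleton clause (P), P = 1.
From the singleton clause (Q), Q = 1.
That conflicts with the unit clause (~Q).
So every satisfying assignment has R = True.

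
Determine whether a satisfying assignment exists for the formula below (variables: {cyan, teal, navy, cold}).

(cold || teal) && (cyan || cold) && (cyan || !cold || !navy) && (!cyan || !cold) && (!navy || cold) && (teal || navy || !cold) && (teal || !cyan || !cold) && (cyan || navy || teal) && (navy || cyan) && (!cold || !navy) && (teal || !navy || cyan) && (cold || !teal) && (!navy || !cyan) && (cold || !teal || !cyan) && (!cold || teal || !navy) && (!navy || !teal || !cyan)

Suppose cold = true.
(!cyan) alone gives cyan = false.
(!navy) alone gives navy = false.
Now (navy) is unsatisfied and unit — conflict.
Undo cold and try cold = false.
(teal) alone gives teal = true.
Now (!teal) is unsatisfied and unit — conflict.
Both values of cold lead to a conflict.
No assignment satisfies every clause.

No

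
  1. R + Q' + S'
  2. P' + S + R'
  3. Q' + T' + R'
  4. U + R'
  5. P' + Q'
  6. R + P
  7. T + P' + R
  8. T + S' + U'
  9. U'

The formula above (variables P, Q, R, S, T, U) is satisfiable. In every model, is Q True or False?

Suppose Q = 1.
Unit clause (P') forces P = 0.
Unit clause (R) forces R = 1.
Unit clause (T') forces T = 0.
Unit clause (U) forces U = 1.
Now (U') is unsatisfied and unit — conflict.
So every satisfying assignment has Q = False.

False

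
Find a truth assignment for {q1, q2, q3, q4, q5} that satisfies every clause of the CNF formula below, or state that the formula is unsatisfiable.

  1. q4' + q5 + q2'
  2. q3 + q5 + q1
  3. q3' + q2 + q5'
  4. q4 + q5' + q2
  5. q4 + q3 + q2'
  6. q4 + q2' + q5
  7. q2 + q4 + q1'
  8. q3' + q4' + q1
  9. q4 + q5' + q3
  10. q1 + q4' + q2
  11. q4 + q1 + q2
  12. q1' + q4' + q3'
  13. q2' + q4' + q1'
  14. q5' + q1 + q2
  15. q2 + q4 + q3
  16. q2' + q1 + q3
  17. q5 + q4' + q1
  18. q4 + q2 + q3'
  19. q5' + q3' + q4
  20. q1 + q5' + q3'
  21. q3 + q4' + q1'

UNSATISFIABLE

Branch on q4: set q4 = 0.
Branch on q5: set q5 = 0.
(q2') alone gives q2 = 0.
(q1') alone gives q1 = 0.
Now (q1) is unsatisfied and unit — conflict.
So q5 must be the other value — set q5 = 1.
(q2) alone gives q2 = 1.
(q3) alone gives q3 = 1.
Now (q3') is unsatisfied and unit — conflict.
Either choice for q5 ends in contradiction.
So q4 must be the other value — set q4 = 1.
Branch on q5: set q5 = 1.
Branch on q3: set q3 = 0.
(q1') alone gives q1 = 0.
(q2) alone gives q2 = 1.
Now (q2') is unsatisfied and unit — conflict.
So q3 must be the other value — set q3 = 1.
(q2) alone gives q2 = 1.
(q1) alone gives q1 = 1.
Now (q1') is unsatisfied and unit — conflict.
Either choice for q3 ends in contradiction.
So q5 must be the other value — set q5 = 0.
(q2') alone gives q2 = 0.
(q1) alone gives q1 = 1.
(q3') alone gives q3 = 0.
Now (q3) is unsatisfied and unit — conflict.
Either choice for q5 ends in contradiction.
Either choice for q4 ends in contradiction.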